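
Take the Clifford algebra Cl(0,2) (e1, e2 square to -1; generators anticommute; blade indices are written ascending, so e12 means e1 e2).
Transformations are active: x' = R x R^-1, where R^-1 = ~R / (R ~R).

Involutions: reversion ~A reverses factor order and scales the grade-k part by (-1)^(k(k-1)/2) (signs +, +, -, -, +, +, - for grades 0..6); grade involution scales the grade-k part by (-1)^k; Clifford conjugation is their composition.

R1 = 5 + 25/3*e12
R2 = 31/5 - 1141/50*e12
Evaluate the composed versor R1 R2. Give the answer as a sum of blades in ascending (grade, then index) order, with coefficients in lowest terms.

Distribute over the terms of R1 (each basis-blade product reordered to ascending indices, repeated generators contracted through their squares):
(5) R2 = 31 - 1141/10*e12
(25/3*e12) R2 = 1141/6 + 155/3*e12
Summing the partial products and collecting blades:
Answer: 1327/6 - 1873/30*e12


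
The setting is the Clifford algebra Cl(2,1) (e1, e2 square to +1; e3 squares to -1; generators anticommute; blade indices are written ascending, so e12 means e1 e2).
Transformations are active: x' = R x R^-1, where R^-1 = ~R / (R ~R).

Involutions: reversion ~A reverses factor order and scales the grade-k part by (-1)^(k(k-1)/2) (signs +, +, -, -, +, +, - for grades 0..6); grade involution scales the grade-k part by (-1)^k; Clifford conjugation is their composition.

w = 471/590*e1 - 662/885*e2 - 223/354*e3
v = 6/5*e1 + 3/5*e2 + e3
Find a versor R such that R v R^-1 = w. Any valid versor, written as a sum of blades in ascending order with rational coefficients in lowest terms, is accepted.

Equal squares first: v^2 = w^2 = 4/5. Then v + w = 1179/590*e1 - 131/885*e2 + 131/354*e3 is a versor taking v to w, provided it is invertible.
Answer: 1179/590*e1 - 131/885*e2 + 131/354*e3


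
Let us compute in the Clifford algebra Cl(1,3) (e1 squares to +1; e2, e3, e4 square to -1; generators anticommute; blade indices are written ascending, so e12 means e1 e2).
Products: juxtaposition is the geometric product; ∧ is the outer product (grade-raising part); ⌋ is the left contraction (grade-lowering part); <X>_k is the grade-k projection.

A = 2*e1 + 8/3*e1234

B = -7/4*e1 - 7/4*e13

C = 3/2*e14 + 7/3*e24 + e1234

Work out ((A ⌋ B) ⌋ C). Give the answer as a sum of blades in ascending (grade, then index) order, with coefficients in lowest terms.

step 1: -7/2 - 7/2*e3
step 2: -21/4*e14 - 49/6*e24 + 7/2*e124 - 7/2*e1234
Answer: -21/4*e14 - 49/6*e24 + 7/2*e124 - 7/2*e1234


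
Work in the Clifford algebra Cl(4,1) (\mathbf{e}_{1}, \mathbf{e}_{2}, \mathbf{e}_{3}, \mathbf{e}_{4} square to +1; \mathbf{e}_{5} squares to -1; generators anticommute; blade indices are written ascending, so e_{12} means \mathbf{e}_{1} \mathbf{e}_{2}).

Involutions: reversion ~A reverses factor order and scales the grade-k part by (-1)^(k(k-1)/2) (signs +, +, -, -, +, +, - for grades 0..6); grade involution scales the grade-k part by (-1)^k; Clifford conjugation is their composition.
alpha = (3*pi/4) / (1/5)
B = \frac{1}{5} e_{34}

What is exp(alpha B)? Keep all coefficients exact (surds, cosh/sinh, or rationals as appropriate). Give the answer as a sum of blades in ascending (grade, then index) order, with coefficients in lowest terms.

B^2 = (\frac{1}{5})^2*(e_{34})^2 = \frac{1}{25}*(-1) = -\frac{1}{25} (a basis 2-blade squares to minus the product of its generators' squares).
B^2 = -\frac{1}{25} — since the square is negative, the closed form is circular: l = \frac{1}{5}, alpha*l = \frac{3 \pi}{4}, so exp(alpha B) = cos(\frac{3 \pi}{4}) + (sin(\frac{3 \pi}{4})/(\frac{1}{5}))*B = - \frac{\sqrt{2}}{2} + (\frac{5 \sqrt{2}}{2})*B.
Answer: - \frac{\sqrt{2}}{2} + \frac{\sqrt{2}}{2} e_{34}


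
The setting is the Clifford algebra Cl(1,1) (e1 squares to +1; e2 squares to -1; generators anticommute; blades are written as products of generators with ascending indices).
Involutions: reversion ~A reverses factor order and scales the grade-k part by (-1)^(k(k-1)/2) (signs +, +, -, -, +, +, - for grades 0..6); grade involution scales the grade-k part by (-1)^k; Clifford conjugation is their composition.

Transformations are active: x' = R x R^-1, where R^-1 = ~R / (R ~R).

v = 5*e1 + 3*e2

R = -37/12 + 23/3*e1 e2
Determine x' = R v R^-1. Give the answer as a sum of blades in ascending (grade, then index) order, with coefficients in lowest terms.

~R = -37/12 - 23/3*e1 e2, and R ~R = -2365/48, so R^-1 = ~R / (-2365/48).
R v = -461/12*e1 - 571/12*e2
Answer: -69589/7095*e1 - 63539/7095*e2


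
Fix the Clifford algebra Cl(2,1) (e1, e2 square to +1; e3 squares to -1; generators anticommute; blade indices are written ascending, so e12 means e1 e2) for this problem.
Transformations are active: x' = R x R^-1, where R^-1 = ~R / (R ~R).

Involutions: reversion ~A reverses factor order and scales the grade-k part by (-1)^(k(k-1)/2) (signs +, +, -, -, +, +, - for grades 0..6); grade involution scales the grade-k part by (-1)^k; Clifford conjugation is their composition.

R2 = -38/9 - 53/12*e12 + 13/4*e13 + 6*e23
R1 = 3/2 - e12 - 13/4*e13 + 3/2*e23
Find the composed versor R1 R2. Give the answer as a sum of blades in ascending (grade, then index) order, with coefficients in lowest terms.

Distribute over the terms of R1 (each basis-blade product reordered to ascending indices, repeated generators contracted through their squares):
(3/2) R2 = -19/3 - 53/8*e12 + 39/8*e13 + 9*e23
(-e12) R2 = -53/12 + 38/9*e12 - 6*e13 + 13/4*e23
(-13/4*e13) R2 = -169/16 - 39/2*e12 + 247/18*e13 + 689/48*e23
(3/2*e23) R2 = 9 - 39/8*e12 + 53/8*e13 - 19/3*e23
Summing the partial products and collecting blades:
Answer: -197/16 - 241/9*e12 + 173/9*e13 + 973/48*e23


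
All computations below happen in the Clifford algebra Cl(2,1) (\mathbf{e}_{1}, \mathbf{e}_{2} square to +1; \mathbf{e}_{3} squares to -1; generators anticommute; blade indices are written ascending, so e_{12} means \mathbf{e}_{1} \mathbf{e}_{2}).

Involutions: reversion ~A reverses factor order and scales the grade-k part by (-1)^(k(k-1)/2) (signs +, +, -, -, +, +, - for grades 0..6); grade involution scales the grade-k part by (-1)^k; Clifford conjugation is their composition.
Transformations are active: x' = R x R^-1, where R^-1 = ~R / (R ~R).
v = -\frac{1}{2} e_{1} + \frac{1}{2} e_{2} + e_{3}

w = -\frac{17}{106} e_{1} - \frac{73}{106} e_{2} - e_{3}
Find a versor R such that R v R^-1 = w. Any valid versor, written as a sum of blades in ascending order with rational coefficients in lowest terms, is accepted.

Reasoning: v^2 = w^2 = -\frac{1}{2} since conjugation preserves the quadratic form; R = v + w = -\frac{35}{53} e_{1} - \frac{10}{53} e_{2} is then valid when invertible, keeping its own part and reversing (v - w)/2.
Answer: -\frac{35}{53} e_{1} - \frac{10}{53} e_{2}


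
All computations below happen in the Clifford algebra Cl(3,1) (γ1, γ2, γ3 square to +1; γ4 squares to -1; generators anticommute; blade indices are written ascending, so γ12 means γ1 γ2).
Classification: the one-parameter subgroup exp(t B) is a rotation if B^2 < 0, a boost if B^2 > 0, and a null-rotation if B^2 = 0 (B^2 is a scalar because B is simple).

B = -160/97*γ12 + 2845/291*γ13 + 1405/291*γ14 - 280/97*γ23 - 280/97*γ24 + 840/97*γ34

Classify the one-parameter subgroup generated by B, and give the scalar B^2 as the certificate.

B^2 term by term: the squares give (-160/97)^2*(γ12)^2 + (2845/291)^2*(γ13)^2 + (1405/291)^2*(γ14)^2 + (-280/97)^2*(γ23)^2 + (-280/97)^2*(γ24)^2 + (840/97)^2*(γ34)^2 = 25600/9409*(-1) + 8094025/84681*(-1) + 1974025/84681*(+1) + 78400/9409*(-1) + 78400/9409*(+1) + 705600/9409*(+1) = 0 (each basis 2-blade squares to minus the product of its generators' squares); cross terms between blades sharing an index anticommute and cancel; the commuting (index-disjoint) pairs give grade-4 terms 2*c*c'*(blade product), which cancel blade by blade — γ1234: -268800/9409 + 1593200/28227 - 786800/28227 = 0 — confirming B is simple. So B^2 = 0.
Answer: null-rotation, certificate B^2 = 0. Why this suffices: the scalar 0 survives any versor conjugation, so its sign alone determines the class however B is presented.


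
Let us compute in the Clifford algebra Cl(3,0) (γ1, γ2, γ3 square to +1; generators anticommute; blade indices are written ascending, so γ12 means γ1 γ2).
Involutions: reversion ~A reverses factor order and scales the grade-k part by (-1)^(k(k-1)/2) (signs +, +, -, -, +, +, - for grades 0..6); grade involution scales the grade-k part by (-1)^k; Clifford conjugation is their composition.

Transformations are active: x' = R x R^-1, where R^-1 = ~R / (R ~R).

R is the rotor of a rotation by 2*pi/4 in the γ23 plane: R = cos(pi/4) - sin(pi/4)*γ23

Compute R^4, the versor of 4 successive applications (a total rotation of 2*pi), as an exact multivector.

Rotor phase runs at HALF the rotation angle; powers of one rotor simply add phase, so after 4 steps in γ23 the phase is 4*pi/4 = pi and R^4 = cos(pi) - sin(pi)*γ23.
cos(pi) = -1 and sin(pi) = 0, so R^4 = -1. The total rotation 2*pi is 1 full turn, so every vector returns to itself, yet the rotor is -1, on the OTHER sheet of the double cover (an odd number of 2*pi turns).
Answer: -1


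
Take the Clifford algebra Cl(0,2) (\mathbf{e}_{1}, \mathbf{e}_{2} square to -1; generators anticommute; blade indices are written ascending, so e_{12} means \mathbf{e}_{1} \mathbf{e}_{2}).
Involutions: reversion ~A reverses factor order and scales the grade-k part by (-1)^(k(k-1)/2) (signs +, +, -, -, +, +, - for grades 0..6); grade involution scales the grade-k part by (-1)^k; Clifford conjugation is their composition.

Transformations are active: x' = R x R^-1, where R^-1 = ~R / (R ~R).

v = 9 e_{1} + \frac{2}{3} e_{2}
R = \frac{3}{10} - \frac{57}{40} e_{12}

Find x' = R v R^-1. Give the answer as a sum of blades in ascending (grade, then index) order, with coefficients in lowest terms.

~R = \frac{3}{10} + \frac{57}{40} e_{12}, and R ~R = \frac{3393}{1600}, so R^-1 = ~R / (\frac{3393}{1600}).
R v = \frac{73}{20} e_{1} - \frac{101}{8} e_{2}
Answer: -\frac{9011}{1131} e_{1} - \frac{1598}{377} e_{2}


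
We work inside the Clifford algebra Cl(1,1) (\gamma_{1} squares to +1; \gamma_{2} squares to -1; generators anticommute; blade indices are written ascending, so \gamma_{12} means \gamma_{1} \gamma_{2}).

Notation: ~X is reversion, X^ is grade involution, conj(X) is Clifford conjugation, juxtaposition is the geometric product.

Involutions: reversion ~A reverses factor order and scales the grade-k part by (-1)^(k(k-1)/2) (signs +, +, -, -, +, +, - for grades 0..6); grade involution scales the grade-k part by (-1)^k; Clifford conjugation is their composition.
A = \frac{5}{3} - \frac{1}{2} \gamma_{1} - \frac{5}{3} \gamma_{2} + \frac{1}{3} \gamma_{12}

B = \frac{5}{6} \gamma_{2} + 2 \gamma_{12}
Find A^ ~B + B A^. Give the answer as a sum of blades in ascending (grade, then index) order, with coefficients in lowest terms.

first term: -\frac{37}{18} - \frac{65}{18} \gamma_{1} + \frac{7}{18} \gamma_{2} - \frac{35}{12} \gamma_{12}
second term: -\frac{13}{18} - \frac{55}{18} \gamma_{1} + \frac{7}{18} \gamma_{2} + \frac{35}{12} \gamma_{12}
Answer: -\frac{25}{9} - \frac{20}{3} \gamma_{1} + \frac{7}{9} \gamma_{2}


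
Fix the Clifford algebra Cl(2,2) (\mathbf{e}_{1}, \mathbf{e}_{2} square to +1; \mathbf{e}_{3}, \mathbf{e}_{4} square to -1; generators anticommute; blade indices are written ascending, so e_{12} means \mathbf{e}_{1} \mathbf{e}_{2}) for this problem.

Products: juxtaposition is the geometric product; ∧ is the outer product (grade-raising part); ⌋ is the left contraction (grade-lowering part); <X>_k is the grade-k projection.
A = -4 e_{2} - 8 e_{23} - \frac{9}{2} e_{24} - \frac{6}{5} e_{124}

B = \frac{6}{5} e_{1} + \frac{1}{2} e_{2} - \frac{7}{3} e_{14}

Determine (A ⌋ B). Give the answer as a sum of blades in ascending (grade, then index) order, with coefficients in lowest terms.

step 1: -2
Answer: -2


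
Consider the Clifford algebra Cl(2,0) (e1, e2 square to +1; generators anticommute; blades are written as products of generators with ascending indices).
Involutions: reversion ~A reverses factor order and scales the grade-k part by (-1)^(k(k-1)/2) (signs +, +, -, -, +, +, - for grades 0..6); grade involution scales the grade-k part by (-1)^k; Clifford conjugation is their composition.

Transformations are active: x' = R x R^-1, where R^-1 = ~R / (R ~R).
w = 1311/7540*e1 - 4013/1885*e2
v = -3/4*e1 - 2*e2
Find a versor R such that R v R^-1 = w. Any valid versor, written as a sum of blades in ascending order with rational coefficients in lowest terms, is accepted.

Since q(v) = q(w) = 73/16, the sum R = v + w = -1086/1885*e1 - 7783/1885*e2 does the job whenever invertible.
Answer: -1086/1885*e1 - 7783/1885*e2


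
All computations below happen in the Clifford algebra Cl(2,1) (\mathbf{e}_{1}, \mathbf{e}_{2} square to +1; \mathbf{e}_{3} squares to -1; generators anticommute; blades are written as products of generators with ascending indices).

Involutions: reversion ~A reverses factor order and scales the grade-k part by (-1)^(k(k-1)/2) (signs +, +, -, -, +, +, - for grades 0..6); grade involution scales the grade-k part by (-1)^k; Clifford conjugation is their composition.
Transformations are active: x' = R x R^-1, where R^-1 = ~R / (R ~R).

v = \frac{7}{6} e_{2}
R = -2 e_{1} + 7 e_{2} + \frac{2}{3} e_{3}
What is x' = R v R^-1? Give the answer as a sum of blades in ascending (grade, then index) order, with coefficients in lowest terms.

~R = -2 e_{1} + 7 e_{2} + \frac{2}{3} e_{3}, and R ~R = \frac{473}{9}, so R^-1 = ~R / (\frac{473}{9}).
R v = \frac{49}{6} - \frac{7}{3} e_{1} e_{2} - \frac{7}{9} e_{2} e_{3}
Answer: -\frac{294}{473} e_{1} + \frac{2863}{2838} e_{2} + \frac{98}{473} e_{3}


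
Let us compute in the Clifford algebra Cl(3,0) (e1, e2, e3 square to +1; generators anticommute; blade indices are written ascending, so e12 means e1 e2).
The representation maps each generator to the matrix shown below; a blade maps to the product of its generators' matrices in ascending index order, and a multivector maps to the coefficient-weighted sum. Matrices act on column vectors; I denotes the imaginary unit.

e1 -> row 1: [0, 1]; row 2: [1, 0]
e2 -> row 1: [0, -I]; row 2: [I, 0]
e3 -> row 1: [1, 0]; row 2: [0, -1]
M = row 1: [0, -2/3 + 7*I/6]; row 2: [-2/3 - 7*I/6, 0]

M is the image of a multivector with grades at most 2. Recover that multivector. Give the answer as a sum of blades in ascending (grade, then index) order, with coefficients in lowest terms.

Method: 1, rho(e1), rho(e2), rho(e3) form a trace-orthogonal basis of the 2x2 complex matrices (tr(X Y) = 2 if X = Y, else 0), so M = m0*1 + m1*rho(e1) + m2*rho(e2) + m3*rho(e3) with m0 = tr(M)/2 = 0, m1 = tr(M rho(e1))/2 = -2/3, m2 = tr(M rho(e2))/2 = -7/6, m3 = tr(M rho(e3))/2 = 0.
Multiplying table entries, the bivector images are rho(e12) = I*rho(e3), rho(e13) = -I*rho(e2), rho(e23) = I*rho(e1); with real blade coefficients the real parts of m0..m3 are the coefficients of 1, e1, e2, e3 and the imaginary parts give the bivectors (e23: Im m1, e13: -Im m2, e12: Im m3).
Answer: -2/3*e1 - 7/6*e2


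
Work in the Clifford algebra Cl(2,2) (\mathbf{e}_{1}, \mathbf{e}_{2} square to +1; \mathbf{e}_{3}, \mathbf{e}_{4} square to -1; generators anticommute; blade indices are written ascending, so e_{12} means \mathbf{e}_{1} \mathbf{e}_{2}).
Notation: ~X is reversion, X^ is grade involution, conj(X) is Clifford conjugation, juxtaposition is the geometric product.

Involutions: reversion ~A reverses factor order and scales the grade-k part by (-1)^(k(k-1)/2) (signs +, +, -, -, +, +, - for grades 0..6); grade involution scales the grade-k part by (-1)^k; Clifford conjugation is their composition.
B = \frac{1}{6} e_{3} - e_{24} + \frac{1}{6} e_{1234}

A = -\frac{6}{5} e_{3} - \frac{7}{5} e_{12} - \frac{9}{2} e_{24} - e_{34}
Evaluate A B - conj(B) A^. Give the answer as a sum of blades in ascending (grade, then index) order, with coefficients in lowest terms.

first term: \frac{47}{10} - \frac{1}{6} e_{4} + \frac{1}{6} e_{12} + \frac{3}{4} e_{13} + \frac{7}{5} e_{14} - e_{23} + \frac{7}{30} e_{34} - \frac{7}{30} e_{123} + \frac{1}{5} e_{124} - \frac{9}{20} e_{234}
second term: -\frac{43}{10} - \frac{1}{6} e_{4} + \frac{1}{6} e_{12} + \frac{3}{4} e_{13} + \frac{7}{5} e_{14} - e_{23} + \frac{7}{30} e_{34} + \frac{7}{30} e_{123} + \frac{1}{5} e_{124} - \frac{39}{20} e_{234}
Answer: 9 - \frac{7}{15} e_{123} + \frac{3}{2} e_{234}


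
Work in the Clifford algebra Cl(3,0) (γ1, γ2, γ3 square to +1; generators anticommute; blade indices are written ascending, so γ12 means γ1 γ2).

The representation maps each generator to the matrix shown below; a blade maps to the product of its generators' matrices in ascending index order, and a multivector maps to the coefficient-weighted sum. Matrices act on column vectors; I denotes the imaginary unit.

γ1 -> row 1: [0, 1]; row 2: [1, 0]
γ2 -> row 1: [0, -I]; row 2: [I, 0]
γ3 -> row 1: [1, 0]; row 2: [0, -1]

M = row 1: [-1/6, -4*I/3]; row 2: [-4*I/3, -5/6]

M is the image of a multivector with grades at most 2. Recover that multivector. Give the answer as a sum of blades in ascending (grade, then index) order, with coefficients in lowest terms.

Method: 1, rho(γ1), rho(γ2), rho(γ3) form a trace-orthogonal basis of the 2x2 complex matrices (tr(X Y) = 2 if X = Y, else 0), so M = m0*1 + m1*rho(γ1) + m2*rho(γ2) + m3*rho(γ3) with m0 = tr(M)/2 = -1/2, m1 = tr(M rho(γ1))/2 = -4*I/3, m2 = tr(M rho(γ2))/2 = 0, m3 = tr(M rho(γ3))/2 = 1/3.
Multiplying table entries, the bivector images are rho(γ12) = I*rho(γ3), rho(γ13) = -I*rho(γ2), rho(γ23) = I*rho(γ1); with real blade coefficients the real parts of m0..m3 are the coefficients of 1, γ1, γ2, γ3 and the imaginary parts give the bivectors (γ23: Im m1, γ13: -Im m2, γ12: Im m3).
Answer: -1/2 + 1/3*γ3 - 4/3*γ23


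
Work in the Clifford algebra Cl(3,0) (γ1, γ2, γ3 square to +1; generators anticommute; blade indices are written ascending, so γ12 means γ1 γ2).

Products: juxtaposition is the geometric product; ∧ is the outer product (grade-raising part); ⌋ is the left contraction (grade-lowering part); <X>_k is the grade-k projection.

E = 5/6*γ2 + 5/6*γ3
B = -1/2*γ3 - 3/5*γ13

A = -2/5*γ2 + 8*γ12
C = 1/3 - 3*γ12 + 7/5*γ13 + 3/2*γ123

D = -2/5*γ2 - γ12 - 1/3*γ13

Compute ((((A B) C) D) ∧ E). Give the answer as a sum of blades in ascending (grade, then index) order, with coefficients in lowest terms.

step 1: 5*γ23 - 106/25*γ123
step 2: 159/25 - 15/2*γ1 - 742/125*γ2 - 318/25*γ3 + 7*γ12 + 15*γ13 + 5/3*γ23 - 106/75*γ123
step 3: 8984/625 - 1622/125*γ1 + 12211/2250*γ2 + 263/150*γ3 - 881/225*γ12 - 382/375*γ13 - 6658/375*γ23 + 6278/375*γ123
step 4: 4492/375*γ2 + 4492/375*γ3 - 811/75*γ12 - 811/75*γ13 + 4133/1350*γ23 - 3259/1350*γ123
Answer: 4492/375*γ2 + 4492/375*γ3 - 811/75*γ12 - 811/75*γ13 + 4133/1350*γ23 - 3259/1350*γ123


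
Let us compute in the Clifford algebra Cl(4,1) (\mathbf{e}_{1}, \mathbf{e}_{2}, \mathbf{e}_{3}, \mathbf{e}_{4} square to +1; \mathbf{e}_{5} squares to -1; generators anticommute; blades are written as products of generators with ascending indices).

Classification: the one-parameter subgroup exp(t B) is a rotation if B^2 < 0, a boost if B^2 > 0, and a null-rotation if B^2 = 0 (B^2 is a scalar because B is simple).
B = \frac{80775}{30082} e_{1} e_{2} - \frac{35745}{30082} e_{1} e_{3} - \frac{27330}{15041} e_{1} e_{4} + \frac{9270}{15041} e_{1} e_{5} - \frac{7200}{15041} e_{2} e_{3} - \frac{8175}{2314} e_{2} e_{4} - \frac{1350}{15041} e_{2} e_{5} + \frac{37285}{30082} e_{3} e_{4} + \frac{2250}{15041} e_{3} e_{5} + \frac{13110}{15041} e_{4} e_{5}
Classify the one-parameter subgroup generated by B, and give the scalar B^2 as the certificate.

B^2 term by term: the squares give (\frac{80775}{30082})^2*(e_{1} e_{2})^2 + (-\frac{35745}{30082})^2*(e_{1} e_{3})^2 + (-\frac{27330}{15041})^2*(e_{1} e_{4})^2 + (\frac{9270}{15041})^2*(e_{1} e_{5})^2 + (-\frac{7200}{15041})^2*(e_{2} e_{3})^2 + (-\frac{8175}{2314})^2*(e_{2} e_{4})^2 + (-\frac{1350}{15041})^2*(e_{2} e_{5})^2 + (\frac{37285}{30082})^2*(e_{3} e_{4})^2 + (\frac{2250}{15041})^2*(e_{3} e_{5})^2 + (\frac{13110}{15041})^2*(e_{4} e_{5})^2 = \frac{6524600625}{904926724}*(-1) + \frac{1277705025}{904926724}*(-1) + \frac{746928900}{226231681}*(-1) + \frac{85932900}{226231681}*(+1) + \frac{51840000}{226231681}*(-1) + \frac{66830625}{5354596}*(-1) + \frac{1822500}{226231681}*(+1) + \frac{1390171225}{904926724}*(-1) + \frac{5062500}{226231681}*(+1) + \frac{171872100}{226231681}*(+1) = -25 (each basis 2-blade squares to minus the product of its generators' squares); cross terms between blades sharing an index anticommute and cancel; the commuting (index-disjoint) pairs give grade-4 terms 2*c*c'*(blade product), which cancel blade by blade — e_{1} e_{2} e_{3} e_{4}: \frac{3011695875}{452463362} - \frac{292215375}{34804874} + \frac{393552000}{226231681} = 0; e_{1} e_{2} e_{3} e_{5}: \frac{181743750}{226231681} - \frac{48255750}{226231681} - \frac{133488000}{226231681} = 0; e_{1} e_{2} e_{4} e_{5}: \frac{1058960250}{226231681} - \frac{73791000}{226231681} - \frac{75782250}{17402437} = 0; e_{1} e_{3} e_{4} e_{5}: -\frac{468616950}{226231681} + \frac{122985000}{226231681} + \frac{345631950}{226231681} = 0; e_{2} e_{3} e_{4} e_{5}: -\frac{188784000}{226231681} + \frac{18393750}{17402437} - \frac{50334750}{226231681} = 0 — confirming B is simple. So B^2 = -25.
Answer: rotation, certificate B^2 = -25. The class reads off the invariant scalar -25 directly.


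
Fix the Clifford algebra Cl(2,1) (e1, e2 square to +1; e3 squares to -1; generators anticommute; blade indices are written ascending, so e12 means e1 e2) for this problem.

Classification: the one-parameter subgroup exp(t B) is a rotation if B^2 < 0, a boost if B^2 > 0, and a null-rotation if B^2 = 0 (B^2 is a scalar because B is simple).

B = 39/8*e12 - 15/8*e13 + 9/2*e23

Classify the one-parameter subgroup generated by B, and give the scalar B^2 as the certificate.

B^2 term by term: the squares give (39/8)^2*(e12)^2 + (-15/8)^2*(e13)^2 + (9/2)^2*(e23)^2 = 1521/64*(-1) + 225/64*(+1) + 81/4*(+1) = 0 (each basis 2-blade squares to minus the product of its generators' squares); cross terms between blades sharing an index anticommute and cancel. So B^2 = 0.
Answer: null-rotation, certificate B^2 = 0. B^2 = 0 is basis-independent, so its sign is the whole story.


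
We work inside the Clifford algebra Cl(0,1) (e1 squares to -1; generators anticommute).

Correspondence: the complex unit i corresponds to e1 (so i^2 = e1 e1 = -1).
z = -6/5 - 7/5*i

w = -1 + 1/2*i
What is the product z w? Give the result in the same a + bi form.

In blades: z = -6/5 - 7/5*e1, w = -1 + 1/2*e1.
Distribute z over w term by term (generator squares from the signature, products reordered to ascending indices): (-6/5)*w = 6/5 - 3/5*e1; (-7/5*e1)*w = 7/10 + 7/5*e1.
Sum: 19/10 + 4/5*e1; translating back through the correspondence:
Answer: 19/10 + 4/5*i


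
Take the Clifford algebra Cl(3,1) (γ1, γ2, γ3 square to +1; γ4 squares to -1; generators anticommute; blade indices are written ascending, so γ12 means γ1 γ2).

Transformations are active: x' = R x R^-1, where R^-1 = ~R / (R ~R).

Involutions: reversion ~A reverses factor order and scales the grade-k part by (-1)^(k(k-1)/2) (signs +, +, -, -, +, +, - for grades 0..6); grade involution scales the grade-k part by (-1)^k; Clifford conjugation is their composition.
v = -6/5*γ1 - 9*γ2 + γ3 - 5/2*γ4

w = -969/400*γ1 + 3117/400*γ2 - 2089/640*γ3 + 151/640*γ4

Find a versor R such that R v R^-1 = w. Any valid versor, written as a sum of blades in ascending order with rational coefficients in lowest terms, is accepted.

Equal squares first: v^2 = w^2 = 7719/100. Then v + w = -1449/400*γ1 - 483/400*γ2 - 1449/640*γ3 - 1449/640*γ4 is a versor taking v to w, provided it is invertible.
Answer: -1449/400*γ1 - 483/400*γ2 - 1449/640*γ3 - 1449/640*γ4


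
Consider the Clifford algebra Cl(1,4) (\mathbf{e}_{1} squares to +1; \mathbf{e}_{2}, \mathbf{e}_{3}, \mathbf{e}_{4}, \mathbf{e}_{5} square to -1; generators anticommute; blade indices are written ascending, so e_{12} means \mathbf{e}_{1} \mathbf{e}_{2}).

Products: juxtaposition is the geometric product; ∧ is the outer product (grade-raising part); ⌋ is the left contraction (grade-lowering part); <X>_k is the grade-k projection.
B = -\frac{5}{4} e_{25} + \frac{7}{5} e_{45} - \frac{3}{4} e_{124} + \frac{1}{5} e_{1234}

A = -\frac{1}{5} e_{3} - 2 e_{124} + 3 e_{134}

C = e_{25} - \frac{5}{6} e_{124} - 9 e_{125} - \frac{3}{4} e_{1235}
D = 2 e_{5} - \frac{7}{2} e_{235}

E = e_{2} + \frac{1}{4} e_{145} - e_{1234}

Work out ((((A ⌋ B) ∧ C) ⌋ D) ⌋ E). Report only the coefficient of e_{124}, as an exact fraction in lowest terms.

step 1: -\frac{3}{2} - \frac{3}{5} e_{2} - \frac{2}{5} e_{3} + \frac{1}{25} e_{124}
step 2: -\frac{3}{2} e_{25} + \frac{5}{4} e_{124} + \frac{27}{2} e_{125} + \frac{2}{5} e_{235} + \frac{1}{3} e_{1234} + \frac{189}{40} e_{1235}
step 3: -\frac{7}{5} + \frac{21}{4} e_{3}
step 4: -\frac{7}{5} e_{2} + \frac{21}{4} e_{124} - \frac{7}{20} e_{145} + \frac{7}{5} e_{1234}
Answer: \frac{21}{4}


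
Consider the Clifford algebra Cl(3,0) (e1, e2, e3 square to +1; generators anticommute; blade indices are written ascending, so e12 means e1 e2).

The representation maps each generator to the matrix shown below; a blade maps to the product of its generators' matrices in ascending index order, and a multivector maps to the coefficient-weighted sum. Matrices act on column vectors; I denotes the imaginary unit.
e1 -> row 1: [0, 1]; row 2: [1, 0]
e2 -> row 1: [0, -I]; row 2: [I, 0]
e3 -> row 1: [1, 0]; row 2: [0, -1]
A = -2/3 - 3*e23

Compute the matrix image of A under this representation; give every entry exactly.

Bivector images (products of the table entries): rho(e23) = rho(e2)rho(e3) = row 1: [0, I]; row 2: [I, 0].
M = (-2/3)*1 + (-3)*rho(e23), summed entrywise (1 is the identity matrix):
Answer: row 1: [-2/3, -3*I]; row 2: [-3*I, -2/3]


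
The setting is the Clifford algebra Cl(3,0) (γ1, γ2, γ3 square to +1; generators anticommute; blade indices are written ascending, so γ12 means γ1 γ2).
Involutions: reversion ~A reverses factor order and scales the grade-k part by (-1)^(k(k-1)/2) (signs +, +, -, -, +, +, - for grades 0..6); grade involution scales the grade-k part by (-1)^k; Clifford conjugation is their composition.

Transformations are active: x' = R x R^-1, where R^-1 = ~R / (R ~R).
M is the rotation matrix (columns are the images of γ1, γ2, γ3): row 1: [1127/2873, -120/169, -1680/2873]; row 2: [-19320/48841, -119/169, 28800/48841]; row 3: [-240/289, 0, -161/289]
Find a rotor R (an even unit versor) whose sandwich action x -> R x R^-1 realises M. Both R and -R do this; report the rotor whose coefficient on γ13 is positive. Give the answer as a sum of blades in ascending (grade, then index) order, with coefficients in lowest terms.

Method: write R = a + b12*γ12 + b13*γ13 + b23*γ23 with a^2 + b12^2 + b13^2 + b23^2 = 1 (so R^-1 = ~R). Expanding the columns R e_j ~R gives tr M = 4a^2 - 1 and, from the antisymmetric part, M21 - M12 = -4a*b12, M13 - M31 = 4a*b13, M32 - M23 = -4a*b23.
Here tr M = -42441/48841, so a^2 = (1 + tr M)/4 = 1600/48841 and a = ±40/221. Taking a = 40/221: M21 - M12 = 15360/48841, M13 - M31 = 12000/48841, M32 - M23 = -28800/48841, giving b12 = -96/221, b13 = 75/221, b23 = 180/221, i.e. R = 40/221 - 96/221*γ12 + 75/221*γ13 + 180/221*γ23.
Its γ13 coefficient is already positive.
Answer: 40/221 - 96/221*γ12 + 75/221*γ13 + 180/221*γ23. Recall the cover is two-to-one: with M of trace -42441/48841, both preimages act alike, and the stated γ13 sign chooses the sheet.


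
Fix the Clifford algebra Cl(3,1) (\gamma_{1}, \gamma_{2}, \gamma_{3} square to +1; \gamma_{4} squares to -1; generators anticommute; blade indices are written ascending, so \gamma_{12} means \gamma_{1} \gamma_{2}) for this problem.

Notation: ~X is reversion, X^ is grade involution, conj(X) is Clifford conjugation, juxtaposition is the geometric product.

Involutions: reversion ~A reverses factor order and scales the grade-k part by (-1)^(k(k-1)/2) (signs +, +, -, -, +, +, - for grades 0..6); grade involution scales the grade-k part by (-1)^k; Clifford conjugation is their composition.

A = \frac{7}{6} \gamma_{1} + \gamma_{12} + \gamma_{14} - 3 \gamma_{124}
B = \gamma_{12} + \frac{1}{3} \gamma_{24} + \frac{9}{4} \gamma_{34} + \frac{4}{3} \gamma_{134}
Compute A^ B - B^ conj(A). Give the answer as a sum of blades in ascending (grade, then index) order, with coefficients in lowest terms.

first term: -1 + \gamma_{1} - \frac{7}{6} \gamma_{2} - \frac{4}{3} \gamma_{3} - 3 \gamma_{4} + \frac{1}{3} \gamma_{12} + \frac{9}{4} \gamma_{13} + \frac{1}{3} \gamma_{14} + 4 \gamma_{23} + \gamma_{24} - \frac{14}{9} \gamma_{34} + \frac{27}{4} \gamma_{123} - \frac{7}{18} \gamma_{124} - \frac{21}{8} \gamma_{134} - \frac{4}{3} \gamma_{234} + \frac{9}{4} \gamma_{1234}
second term: 1 - \gamma_{1} + \frac{7}{6} \gamma_{2} - \frac{4}{3} \gamma_{3} + 3 \gamma_{4} + \frac{1}{3} \gamma_{12} + \frac{9}{4} \gamma_{13} + \frac{1}{3} \gamma_{14} - 4 \gamma_{23} + \gamma_{24} + \frac{14}{9} \gamma_{34} + \frac{27}{4} \gamma_{123} - \frac{7}{18} \gamma_{124} - \frac{21}{8} \gamma_{134} + \frac{4}{3} \gamma_{234} - \frac{9}{4} \gamma_{1234}
Answer: -2 + 2 \gamma_{1} - \frac{7}{3} \gamma_{2} - 6 \gamma_{4} + 8 \gamma_{23} - \frac{28}{9} \gamma_{34} - \frac{8}{3} \gamma_{234} + \frac{9}{2} \gamma_{1234}


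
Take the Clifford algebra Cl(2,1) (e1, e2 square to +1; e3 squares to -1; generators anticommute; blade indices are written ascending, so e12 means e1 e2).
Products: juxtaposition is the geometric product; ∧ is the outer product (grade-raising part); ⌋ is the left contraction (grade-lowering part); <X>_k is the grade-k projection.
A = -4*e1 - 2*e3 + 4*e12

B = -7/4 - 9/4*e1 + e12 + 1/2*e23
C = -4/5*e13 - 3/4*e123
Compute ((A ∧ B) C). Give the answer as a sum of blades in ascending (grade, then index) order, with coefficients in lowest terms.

step 1: 7*e1 + 7/2*e3 - 7*e12 - 9/2*e13 - 4*e123
step 2: 33/5 - 14/5*e1 - 263/40*e2 - 217/20*e3 + 21/8*e12 - 217/20*e23
Answer: 33/5 - 14/5*e1 - 263/40*e2 - 217/20*e3 + 21/8*e12 - 217/20*e23


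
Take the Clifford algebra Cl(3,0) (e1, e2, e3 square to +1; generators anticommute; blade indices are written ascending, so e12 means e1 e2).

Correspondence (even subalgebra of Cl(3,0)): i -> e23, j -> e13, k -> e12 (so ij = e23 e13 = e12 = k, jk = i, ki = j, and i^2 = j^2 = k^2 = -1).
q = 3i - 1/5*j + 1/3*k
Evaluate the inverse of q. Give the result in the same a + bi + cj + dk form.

In blades: q = 1/3*e12 - 1/5*e13 + 3*e23.
With qbar = -1/3*e12 + 1/5*e13 - 3*e23 (scalar fixed, mapped units negated), q qbar = 2059/225 (the sum of squared coefficients), so q^-1 = qbar / (2059/225) = -75/2059*e12 + 45/2059*e13 - 675/2059*e23; translating back:
Answer: -675/2059*i + 45/2059*j - 75/2059*k


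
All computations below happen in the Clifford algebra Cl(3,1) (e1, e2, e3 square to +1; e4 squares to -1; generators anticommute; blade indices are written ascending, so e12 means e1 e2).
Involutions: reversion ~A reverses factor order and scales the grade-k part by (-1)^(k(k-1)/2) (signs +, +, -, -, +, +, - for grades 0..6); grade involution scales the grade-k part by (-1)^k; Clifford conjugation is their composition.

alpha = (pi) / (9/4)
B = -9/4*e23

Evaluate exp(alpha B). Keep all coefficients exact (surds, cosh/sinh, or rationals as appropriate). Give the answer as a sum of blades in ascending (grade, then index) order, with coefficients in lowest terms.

B^2 = (-9/4)^2*(e23)^2 = 81/16*(-1) = -81/16 (a basis 2-blade squares to minus the product of its generators' squares).
B^2 = -81/16 — since the square is negative, the closed form is circular: l = 9/4, alpha*l = pi, so exp(alpha B) = cos(pi) + (sin(pi)/(9/4))*B = -1 + (0)*B.
Answer: -1


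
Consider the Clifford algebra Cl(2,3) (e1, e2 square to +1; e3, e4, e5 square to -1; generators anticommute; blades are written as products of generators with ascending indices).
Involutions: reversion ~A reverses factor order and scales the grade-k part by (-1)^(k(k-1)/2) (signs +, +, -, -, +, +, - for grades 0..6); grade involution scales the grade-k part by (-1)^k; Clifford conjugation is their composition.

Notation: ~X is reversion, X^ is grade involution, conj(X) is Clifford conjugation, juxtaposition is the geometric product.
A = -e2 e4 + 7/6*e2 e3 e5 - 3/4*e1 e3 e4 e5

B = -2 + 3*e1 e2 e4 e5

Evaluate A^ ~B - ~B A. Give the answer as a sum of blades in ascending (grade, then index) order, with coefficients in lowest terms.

first term: -3*e1 e5 + 9/4*e2 e3 + 2*e2 e4 + 7/2*e1 e3 e4 + 7/3*e2 e3 e5 + 3/2*e1 e3 e4 e5
second term: -3*e1 e5 - 9/4*e2 e3 + 2*e2 e4 - 7/2*e1 e3 e4 - 7/3*e2 e3 e5 + 3/2*e1 e3 e4 e5
Answer: 9/2*e2 e3 + 7*e1 e3 e4 + 14/3*e2 e3 e5


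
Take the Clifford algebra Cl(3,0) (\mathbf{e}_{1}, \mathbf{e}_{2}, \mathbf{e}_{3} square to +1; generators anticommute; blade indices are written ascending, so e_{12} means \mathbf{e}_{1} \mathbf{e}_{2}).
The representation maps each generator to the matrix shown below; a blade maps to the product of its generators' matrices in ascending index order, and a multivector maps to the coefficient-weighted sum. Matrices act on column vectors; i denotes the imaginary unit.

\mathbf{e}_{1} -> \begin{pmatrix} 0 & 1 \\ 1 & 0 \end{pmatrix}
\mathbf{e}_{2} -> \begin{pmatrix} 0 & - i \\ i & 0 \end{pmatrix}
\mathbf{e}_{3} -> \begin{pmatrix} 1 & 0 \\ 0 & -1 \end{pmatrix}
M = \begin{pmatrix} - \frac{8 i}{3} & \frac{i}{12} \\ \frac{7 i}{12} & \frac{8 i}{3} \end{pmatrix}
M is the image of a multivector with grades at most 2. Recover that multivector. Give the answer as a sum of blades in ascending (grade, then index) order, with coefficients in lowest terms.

Method: 1, rho(e_{1}), rho(e_{2}), rho(e_{3}) form a trace-orthogonal basis of the 2x2 complex matrices (tr(X Y) = 2 if X = Y, else 0), so M = m0*1 + m1*rho(e_{1}) + m2*rho(e_{2}) + m3*rho(e_{3}) with m0 = tr(M)/2 = 0, m1 = tr(M rho(e_{1}))/2 = \frac{i}{3}, m2 = tr(M rho(e_{2}))/2 = \frac{1}{4}, m3 = tr(M rho(e_{3}))/2 = - \frac{8 i}{3}.
Multiplying table entries, the bivector images are rho(e_{12}) = i*rho(e_{3}), rho(e_{13}) = -i*rho(e_{2}), rho(e_{23}) = i*rho(e_{1}); with real blade coefficients the real parts of m0..m3 are the coefficients of 1, e_{1}, e_{2}, e_{3} and the imaginary parts give the bivectors (e_{23}: Im m1, e_{13}: -Im m2, e_{12}: Im m3).
Answer: \frac{1}{4} e_{2} - \frac{8}{3} e_{12} + \frac{1}{3} e_{23}


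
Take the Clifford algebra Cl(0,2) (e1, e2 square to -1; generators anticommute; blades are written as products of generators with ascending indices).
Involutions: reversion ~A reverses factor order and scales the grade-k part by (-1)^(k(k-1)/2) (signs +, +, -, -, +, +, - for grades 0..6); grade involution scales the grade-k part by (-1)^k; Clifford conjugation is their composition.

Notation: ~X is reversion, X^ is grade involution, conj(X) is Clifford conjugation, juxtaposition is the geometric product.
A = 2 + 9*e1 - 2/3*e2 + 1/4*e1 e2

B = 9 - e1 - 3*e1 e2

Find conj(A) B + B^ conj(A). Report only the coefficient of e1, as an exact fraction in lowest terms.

first term: 33/4 - 85*e1 - 83/4*e2 - 91/12*e1 e2
second term: 105/4 - 77*e1 + 133/4*e2 - 91/12*e1 e2
Answer: -162


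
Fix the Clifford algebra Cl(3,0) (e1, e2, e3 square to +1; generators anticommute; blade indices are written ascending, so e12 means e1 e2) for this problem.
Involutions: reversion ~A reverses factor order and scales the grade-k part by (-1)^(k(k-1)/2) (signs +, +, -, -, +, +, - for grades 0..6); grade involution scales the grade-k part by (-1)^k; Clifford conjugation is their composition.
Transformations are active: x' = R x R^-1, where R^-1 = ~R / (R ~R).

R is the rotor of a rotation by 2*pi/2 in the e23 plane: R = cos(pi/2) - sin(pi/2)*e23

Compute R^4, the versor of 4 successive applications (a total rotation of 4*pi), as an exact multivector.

Rotor phase runs at HALF the rotation angle; powers of one rotor simply add phase, so after 4 steps in e23 the phase is 4*pi/2 = 2*pi and R^4 = cos(2*pi) - sin(2*pi)*e23.
cos(2*pi) = 1 and sin(2*pi) = 0, so R^4 = 1. The total rotation 4*pi is 2 full turns, so every vector returns to itself, yet the rotor is +1, back on the identity sheet (an even number of 2*pi turns).
Answer: 1


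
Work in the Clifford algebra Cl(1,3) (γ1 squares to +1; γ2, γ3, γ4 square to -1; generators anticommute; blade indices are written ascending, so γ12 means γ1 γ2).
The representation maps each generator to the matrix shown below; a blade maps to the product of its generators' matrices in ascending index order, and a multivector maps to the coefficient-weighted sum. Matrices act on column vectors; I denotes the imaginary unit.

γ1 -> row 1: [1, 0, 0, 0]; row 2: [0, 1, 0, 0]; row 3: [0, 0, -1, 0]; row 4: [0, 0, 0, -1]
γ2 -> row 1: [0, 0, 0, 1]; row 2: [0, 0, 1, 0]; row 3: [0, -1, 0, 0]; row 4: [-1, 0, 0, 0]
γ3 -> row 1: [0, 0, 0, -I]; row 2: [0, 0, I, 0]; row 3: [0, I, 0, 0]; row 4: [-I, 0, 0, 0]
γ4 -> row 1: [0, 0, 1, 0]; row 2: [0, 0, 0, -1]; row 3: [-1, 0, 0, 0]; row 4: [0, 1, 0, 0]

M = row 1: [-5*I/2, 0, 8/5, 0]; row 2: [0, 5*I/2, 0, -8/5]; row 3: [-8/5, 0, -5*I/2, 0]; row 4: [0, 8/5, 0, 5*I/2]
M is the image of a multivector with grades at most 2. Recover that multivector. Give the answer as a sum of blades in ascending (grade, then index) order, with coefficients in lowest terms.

Method: the blade images are trace-orthogonal — tr(rho(e_A) rho(e_B)^-1) = 4 if A = B and 0 otherwise — and rho(e_A)^-1 = (e_A)^2 * rho(e_A) with (e_A)^2 = +1 or -1, so the coefficient of e_A in the preimage is (e_A)^2 * tr(M rho(e_A))/4.
Nonzero projections over blades of grade <= 2: γ4: (γ4)^2 = -1, tr(M rho(γ4)) = -32/5, coefficient 8/5; γ23: (γ23)^2 = -1, tr(M rho(γ23)) = -10, coefficient 5/2. Every other blade of grade <= 2 projects to 0.
Answer: 8/5*γ4 + 5/2*γ23


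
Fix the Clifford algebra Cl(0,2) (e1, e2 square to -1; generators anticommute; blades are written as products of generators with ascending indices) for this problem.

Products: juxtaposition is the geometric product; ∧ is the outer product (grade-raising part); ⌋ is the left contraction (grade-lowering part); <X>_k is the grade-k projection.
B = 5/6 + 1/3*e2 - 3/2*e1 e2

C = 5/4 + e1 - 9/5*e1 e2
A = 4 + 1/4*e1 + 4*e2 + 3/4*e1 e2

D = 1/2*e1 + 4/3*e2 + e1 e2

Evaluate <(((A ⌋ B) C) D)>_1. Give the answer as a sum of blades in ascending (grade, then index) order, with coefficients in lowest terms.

step 1: 25/8 - 6*e1 + 41/24*e2 - 6*e1 e2
step 2: -143/160 - 149/20*e1 - 7039/480*e2 - 89/6*e1 e2
step 3: 343/9 + 13439/2880*e1 - 139/120*e2 - 671/192*e1 e2
step 4: 13439/2880*e1 - 139/120*e2
Answer: 13439/2880*e1 - 139/120*e2


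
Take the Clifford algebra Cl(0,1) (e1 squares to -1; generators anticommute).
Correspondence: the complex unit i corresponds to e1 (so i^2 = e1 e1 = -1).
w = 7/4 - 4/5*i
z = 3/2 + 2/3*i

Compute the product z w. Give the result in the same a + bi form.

In blades: z = 3/2 + 2/3*e1, w = 7/4 - 4/5*e1.
Distribute z over w term by term (generator squares from the signature, products reordered to ascending indices): (3/2)*w = 21/8 - 6/5*e1; (2/3*e1)*w = 8/15 + 7/6*e1.
Sum: 379/120 - 1/30*e1; translating back through the correspondence:
Answer: 379/120 - 1/30*i


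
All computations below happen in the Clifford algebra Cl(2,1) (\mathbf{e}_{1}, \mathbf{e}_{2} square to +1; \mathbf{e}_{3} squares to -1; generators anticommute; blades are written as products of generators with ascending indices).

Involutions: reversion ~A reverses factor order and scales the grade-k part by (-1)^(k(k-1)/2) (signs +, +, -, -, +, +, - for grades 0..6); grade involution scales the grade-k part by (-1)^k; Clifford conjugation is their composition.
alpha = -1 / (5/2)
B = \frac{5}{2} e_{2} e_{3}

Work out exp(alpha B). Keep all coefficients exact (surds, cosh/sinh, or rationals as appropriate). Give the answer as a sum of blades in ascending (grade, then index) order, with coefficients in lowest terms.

B^2 = (\frac{5}{2})^2*(e_{2} e_{3})^2 = \frac{25}{4}*(+1) = \frac{25}{4} (a basis 2-blade squares to minus the product of its generators' squares).
B^2 = \frac{25}{4} — the positive square puts this in the hyperbolic regime; l = \frac{5}{2}, alpha*l = -1, so exp(alpha B) = cosh(-1) + (sinh(-1)/(\frac{5}{2}))*B = \cosh{\left(1 \right)} + (- \frac{2 \sinh{\left(1 \right)}}{5})*B.
Answer: \cosh{\left(1 \right)} - \sinh{\left(1 \right)} e_{2} e_{3}
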